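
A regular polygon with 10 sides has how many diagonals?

Total line segments between 10 vertices = C(10,2) = 45.
Subtract the 10 sides: 45 - 10 = 35 diagonals.

35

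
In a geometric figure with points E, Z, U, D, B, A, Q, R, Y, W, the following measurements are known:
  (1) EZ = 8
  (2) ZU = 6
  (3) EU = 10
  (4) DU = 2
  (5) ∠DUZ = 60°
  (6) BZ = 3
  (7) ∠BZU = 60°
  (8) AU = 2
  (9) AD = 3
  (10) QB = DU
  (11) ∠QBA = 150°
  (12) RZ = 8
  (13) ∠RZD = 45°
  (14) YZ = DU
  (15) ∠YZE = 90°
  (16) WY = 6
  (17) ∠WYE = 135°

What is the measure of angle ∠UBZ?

Step 1: By the law of cosines on triangle BZU: BU² = 3² + 6² − 2·3·6·cos(60°) = 27, so BU = 3·√3.
Step 2: By the inverse law of cosines on triangle UBZ: cos(∠UBZ) = ((3·√3)² + 3² − 6²) / (2·3·√3·3) = 0/31.18 = 0, so ∠UBZ = 90°.

Therefore, the measure of angle ∠UBZ = 90°.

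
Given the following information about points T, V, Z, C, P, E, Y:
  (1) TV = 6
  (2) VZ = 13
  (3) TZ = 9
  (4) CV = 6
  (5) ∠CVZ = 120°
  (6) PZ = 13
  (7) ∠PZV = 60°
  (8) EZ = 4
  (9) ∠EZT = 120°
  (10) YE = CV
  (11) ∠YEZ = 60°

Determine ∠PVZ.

Step 1: By the law of cosines on triangle VZP: VP² = 13² + 13² − 2·13·13·cos(60°) = 169, so VP = 13.
Step 2: By the inverse law of cosines on triangle PVZ: cos(∠PVZ) = (13² + 13² − 13²) / (2·13·13) = 169/338 = 0.5, so ∠PVZ = 60°.

Therefore, the measure of angle ∠PVZ = 60°.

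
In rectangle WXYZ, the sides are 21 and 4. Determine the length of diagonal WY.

A rectangle's diagonal splits it into two right triangles, with the diagonal as the hypotenuse.
By the Pythagorean theorem, d^2 = 21^2 + 4^2 = 457.
Therefore d = sqrt(457).

sqrt(457)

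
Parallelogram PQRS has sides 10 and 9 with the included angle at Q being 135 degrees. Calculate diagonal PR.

Using the law of cosines:
d^2 = 10^2 + 9^2 - 2(10)(9)cos(135 degrees)
d^2 = 100 + 81 - 180*-sqrt(2)/2
d^2 = 90*sqrt(2) + 181
d = sqrt(90*sqrt(2) + 181)

sqrt(90*sqrt(2) + 181)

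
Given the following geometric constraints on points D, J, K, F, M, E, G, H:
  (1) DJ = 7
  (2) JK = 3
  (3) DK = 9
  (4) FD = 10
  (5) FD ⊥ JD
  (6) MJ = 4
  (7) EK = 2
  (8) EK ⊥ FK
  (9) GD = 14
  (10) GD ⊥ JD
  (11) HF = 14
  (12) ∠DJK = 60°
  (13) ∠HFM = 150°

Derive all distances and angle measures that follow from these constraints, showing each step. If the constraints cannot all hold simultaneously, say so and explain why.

These constraints are not satisfiable: (1), (2) and (3) fix all three sides of triangle DJK, so by the law of cosines cos(∠DJK) = (7² + 3² − 9²) / (2·7·3) = -0.5476, i.e. ∠DJK ≈ 123.2°, which contradicts (12) ∠DJK = 60°. No planar figure meets all of them, so nothing further can be derived.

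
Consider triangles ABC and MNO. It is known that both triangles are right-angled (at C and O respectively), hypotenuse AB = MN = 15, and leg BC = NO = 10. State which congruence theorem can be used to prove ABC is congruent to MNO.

The given information provides:
both triangles are right-angled (at C and O respectively), hypotenuse AB = MN = 15, and leg BC = NO = 10
This matches the HL congruence theorem.
The hypotenuse and one leg of two right triangles are equal (Hypotenuse-Leg).

HL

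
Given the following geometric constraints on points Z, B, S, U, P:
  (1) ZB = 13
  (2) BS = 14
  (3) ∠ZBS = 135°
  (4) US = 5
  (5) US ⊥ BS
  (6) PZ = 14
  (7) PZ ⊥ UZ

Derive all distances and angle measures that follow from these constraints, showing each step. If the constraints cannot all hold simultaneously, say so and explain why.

The constraints are consistent.

Step 1: From ZB = 13, BS = 14, and ∠ZBS = 135°, by the law of cosines:
  ZS² = ZB² + BS² - 2·ZB·BS·cos(135°) = 169 + 196 + 257.4 = 622.4
  ZS ≈ 24.95

Step 2: From BS = 14, SU = 5, and ∠BSU = 90°, by the law of cosines:
  BU² = BS² + SU² - 2·BS·SU·cos(90°) = 196 + 25 - 0 = 221
  BU ≈ 14.87

Step 3: From ZB = 13, ZS = 24.95, BS = 14, by the inverse law of cosines:
  cos(∠BZS) = (ZB² + ZS² - BS²) / (2·ZB·ZS)
  ∠BZS = 23.38°

Step 4: From BS = 14, BU = 14.87, SU = 5, by the inverse law of cosines:
  cos(∠SBU) = (BS² + BU² - SU²) / (2·BS·BU)
  ∠SBU = 19.65°

Step 5: From SB = 14, SZ = 24.95, BZ = 13, by the inverse law of cosines:
  cos(∠BSZ) = (SB² + SZ² - BZ²) / (2·SB·SZ)
  ∠BSZ = 21.62°

Step 6: From UB = 14.87, US = 5, BS = 14, by the inverse law of cosines:
  cos(∠BUS) = (UB² + US² - BS²) / (2·UB·US)
  ∠BUS = 70.35°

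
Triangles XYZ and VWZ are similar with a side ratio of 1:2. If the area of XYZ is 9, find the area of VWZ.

The ratio of areas of similar triangles = (side ratio)^2.
Side ratio = 1:2, so area ratio = 1:4.
Area of VWZ / Area of XYZ = 4/1
Area of VWZ = 9 * 4/1 = 36

36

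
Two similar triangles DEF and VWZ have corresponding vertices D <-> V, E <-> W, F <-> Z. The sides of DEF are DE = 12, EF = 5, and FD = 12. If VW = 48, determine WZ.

Similar triangles have proportional sides. Setting up the proportion:
VW / DE = WZ / EF
48 / 12 = WZ / 5
WZ = 5 * 48 / 12 = 20.

20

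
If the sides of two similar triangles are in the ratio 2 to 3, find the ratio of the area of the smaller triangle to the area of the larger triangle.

Area scales with the square of linear dimensions. If every length is multiplied by 2/3, then the area is multiplied by (2/3)^2 = 4/9.
The area ratio is 4:9.

4:9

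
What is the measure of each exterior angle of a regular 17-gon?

Each exterior angle of a regular n-gon is 360 / n.
For n = 17: 360 / 17 = 360/17 degrees.

360/17 degrees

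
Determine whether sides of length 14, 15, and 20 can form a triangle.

Yes.
The triangle inequality requires that the sum of any two sides exceeds the third.
Here 14 + 15 = 29 > 20, so the condition is met.

Yes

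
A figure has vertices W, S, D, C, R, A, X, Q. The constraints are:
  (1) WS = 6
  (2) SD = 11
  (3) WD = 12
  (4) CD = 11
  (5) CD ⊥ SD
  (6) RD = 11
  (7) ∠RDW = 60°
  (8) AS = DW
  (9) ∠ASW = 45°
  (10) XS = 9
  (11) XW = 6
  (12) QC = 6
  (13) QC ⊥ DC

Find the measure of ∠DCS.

Step 1: By the law of cosines on triangle CDS: CS² = 11² + 11² − 2·11·11·cos(90°) = 242, so CS = 11·√2.
Step 2: By the inverse law of cosines on triangle DCS: cos(∠DCS) = (11² + (11·√2)² − 11²) / (2·11·11·√2) = 242/342.24 = 0.7071, so ∠DCS = 45°.

Therefore, the measure of angle ∠DCS = 45°.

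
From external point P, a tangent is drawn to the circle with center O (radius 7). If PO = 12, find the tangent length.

Let T be the point of tangency. Then OT ⊥ PT (radius ⊥ tangent).
In right triangle OTP: OP² = OT² + PT²
12² = 7² + PT²
PT² = 95, PT = sqrt(95)

sqrt(95)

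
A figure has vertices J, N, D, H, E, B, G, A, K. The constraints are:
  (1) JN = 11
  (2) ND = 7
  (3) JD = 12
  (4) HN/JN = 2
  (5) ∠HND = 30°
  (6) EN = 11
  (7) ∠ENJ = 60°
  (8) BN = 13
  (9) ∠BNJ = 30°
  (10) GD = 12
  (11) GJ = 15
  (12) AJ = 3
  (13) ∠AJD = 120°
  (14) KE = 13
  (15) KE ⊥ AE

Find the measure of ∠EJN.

Step 1: By the law of cosines on triangle JNE: JE² = 11² + 11² − 2·11·11·cos(60°) = 121, so JE = 11.
Step 2: By the inverse law of cosines on triangle EJN: cos(∠EJN) = (11² + 11² − 11²) / (2·11·11) = 121/242 = 0.5, so ∠EJN = 60°.

Therefore, the measure of angle ∠EJN = 60°.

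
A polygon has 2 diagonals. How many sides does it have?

Using d = n(n - 3)/2, we solve 2 = n(n - 3)/2.
So n(n - 3) = 4.
Testing n = 4: 4 * 1 = 4 = 4. Correct.
The polygon has 4 sides.

4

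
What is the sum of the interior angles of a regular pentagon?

The sum of interior angles of an n-sided polygon is (n - 2) * 180.
For n = 5: (5 - 2) * 180 = 3 * 180 = 540 degrees.

540 degrees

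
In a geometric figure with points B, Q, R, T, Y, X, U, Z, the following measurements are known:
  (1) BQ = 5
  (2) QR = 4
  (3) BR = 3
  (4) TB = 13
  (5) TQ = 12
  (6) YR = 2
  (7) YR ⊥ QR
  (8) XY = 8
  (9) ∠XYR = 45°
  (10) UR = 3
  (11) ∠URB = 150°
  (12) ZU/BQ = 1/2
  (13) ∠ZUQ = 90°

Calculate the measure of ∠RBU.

Step 1: By the law of cosines on triangle BRU: BU² = 3² + 3² − 2·3·3·cos(150°) = 33.59, so BU ≈ 5.8.
Step 2: By the inverse law of cosines on triangle RBU: cos(∠RBU) = (3² + 5.8² − 3²) / (2·3·5.8) = 33.59/34.77 = 0.9659, so ∠RBU = 15°.

Therefore, the measure of angle ∠RBU = 15°.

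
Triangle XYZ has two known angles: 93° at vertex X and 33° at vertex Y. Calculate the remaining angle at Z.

By the triangle angle sum property, the three interior angles of any triangle add up to 180°.
We know angle X = 93° and angle Y = 33°, so their sum is 126°.
Therefore angle Z = 180° - 126° = 54°.

54 degrees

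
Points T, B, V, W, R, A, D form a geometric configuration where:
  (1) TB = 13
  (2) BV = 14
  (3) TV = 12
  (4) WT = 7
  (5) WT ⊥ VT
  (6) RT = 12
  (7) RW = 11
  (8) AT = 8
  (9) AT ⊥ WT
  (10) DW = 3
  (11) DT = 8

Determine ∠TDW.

Step 1: By the inverse law of cosines on triangle TDW: cos(∠TDW) = (8² + 3² − 7²) / (2·8·3) = 24/48 = 0.5, so ∠TDW = 60°.

Therefore, the measure of angle ∠TDW = 60°.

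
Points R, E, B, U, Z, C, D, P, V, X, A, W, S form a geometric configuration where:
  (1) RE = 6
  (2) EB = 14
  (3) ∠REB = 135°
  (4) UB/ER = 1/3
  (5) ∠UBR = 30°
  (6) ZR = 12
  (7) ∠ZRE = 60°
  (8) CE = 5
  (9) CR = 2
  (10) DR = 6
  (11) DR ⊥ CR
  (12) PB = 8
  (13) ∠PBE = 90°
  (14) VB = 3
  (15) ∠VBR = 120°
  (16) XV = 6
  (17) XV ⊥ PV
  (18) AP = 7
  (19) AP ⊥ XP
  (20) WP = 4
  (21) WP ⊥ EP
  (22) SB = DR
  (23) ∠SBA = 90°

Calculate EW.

Step 1: By the law of cosines on triangle EBP: EP² = 14² + 8² − 2·14·8·cos(90°) = 260, so EP = 2·√65.
Step 2: By the law of cosines on triangle EPW: EW² = (2·√65)² + 4² − 2·2·√65·4·cos(90°) = 276, so EW = 2·√69.

Therefore, the length of EW = 2·√69.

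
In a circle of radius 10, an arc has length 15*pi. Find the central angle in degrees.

Arc length L = 2πr × θ/360, so θ = 360L / (2πr).
θ = 360 × 15*pi / (2π × 10)
θ = 270°
θ = 270°

270°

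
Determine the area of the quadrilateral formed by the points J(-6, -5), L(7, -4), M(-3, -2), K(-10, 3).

Shoelace: sum of cross terms = 72, Area = (1/2)|72| = 36

36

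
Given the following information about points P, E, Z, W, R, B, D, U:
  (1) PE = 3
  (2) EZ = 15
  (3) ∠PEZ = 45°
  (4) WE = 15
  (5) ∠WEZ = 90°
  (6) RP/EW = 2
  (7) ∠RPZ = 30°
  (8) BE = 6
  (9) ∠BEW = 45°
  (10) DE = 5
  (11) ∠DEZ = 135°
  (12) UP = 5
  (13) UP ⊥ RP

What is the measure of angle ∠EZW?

Step 1: By the law of cosines on triangle ZEW: ZW² = 15² + 15² − 2·15·15·cos(90°) = 450, so ZW = 15·√2.
Step 2: By the inverse law of cosines on triangle EZW: cos(∠EZW) = (15² + (15·√2)² − 15²) / (2·15·15·√2) = 450/636.4 = 0.7071, so ∠EZW = 45°.

Therefore, the measure of angle ∠EZW = 45°.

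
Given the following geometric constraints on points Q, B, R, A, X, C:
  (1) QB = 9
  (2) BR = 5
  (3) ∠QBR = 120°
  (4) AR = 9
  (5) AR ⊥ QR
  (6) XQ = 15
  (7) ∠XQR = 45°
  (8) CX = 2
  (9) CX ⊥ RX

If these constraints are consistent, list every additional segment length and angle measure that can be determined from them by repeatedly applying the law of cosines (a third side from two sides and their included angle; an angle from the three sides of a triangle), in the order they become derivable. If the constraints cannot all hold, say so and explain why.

The constraints are consistent. Derivable facts, in order:
After 1 step:
- QR = √151
After 2 steps:
- QA = 2·√58
- RX ≈ 10.74
- ∠BQR = 20.63°
- ∠BRQ = 39.37°
After 3 steps:
- RC ≈ 10.92
- ∠AQR = 36.22°
- ∠QAR = 53.78°
- ∠QRX = 80.99°
- ∠QXR = 54.01°
After 4 steps:
- ∠CRX = 10.55°
- ∠RCX = 79.45°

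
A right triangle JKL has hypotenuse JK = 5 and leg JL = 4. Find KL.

Rearranging the Pythagorean theorem to solve for the unknown leg:
leg^2 = hypotenuse^2 - known_leg^2 = 25 - 16 = 9
leg = sqrt(9) = 3.

3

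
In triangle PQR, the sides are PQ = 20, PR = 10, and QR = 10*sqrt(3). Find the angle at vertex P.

When all three sides of a triangle are known, the law of cosines can be rearranged to find any angle.
cos(C) = (a² + b² - c²) / (2ab) gives cos(P) = 1/2.
Taking the inverse cosine: P = 60°.

60°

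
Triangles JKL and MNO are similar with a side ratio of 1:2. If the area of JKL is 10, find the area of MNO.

The ratio of areas of similar triangles = (side ratio)^2.
Side ratio = 1:2, so area ratio = 1:4.
Area of MNO / Area of JKL = 4/1
Area of MNO = 10 * 4/1 = 40

40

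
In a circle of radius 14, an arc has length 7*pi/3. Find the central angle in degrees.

θ = 360 × 7*pi/3 / (2π × 14) = 30° (rearranging arc length formula).

30°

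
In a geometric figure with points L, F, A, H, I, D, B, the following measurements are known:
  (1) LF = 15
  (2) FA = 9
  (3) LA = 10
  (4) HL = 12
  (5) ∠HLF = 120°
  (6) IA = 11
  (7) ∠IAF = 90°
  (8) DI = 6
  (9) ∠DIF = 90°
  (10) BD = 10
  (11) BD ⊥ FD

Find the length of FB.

Step 1: By the law of cosines on triangle FAI: FI² = 9² + 11² − 2·9·11·cos(90°) = 202, so FI ≈ 14.21.
Step 2: By the law of cosines on triangle FID: FD² = 14.21² + 6² − 2·14.21·6·cos(90°) = 238, so FD ≈ 15.43.
Step 3: By the law of cosines on triangle FDB: FB² = 15.43² + 10² − 2·15.43·10·cos(90°) = 338, so FB = 13·√2.

Therefore, the length of FB = 13·√2.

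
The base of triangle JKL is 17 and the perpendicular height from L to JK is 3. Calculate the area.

A triangle's area is half the area of a rectangle with the same base and height.
Area = (1/2) * 17 * 3 = 51/2.

51/2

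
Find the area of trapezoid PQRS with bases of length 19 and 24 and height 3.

Area of a trapezoid = (base1 + base2) * height / 2
Area = (19 + 24) * 3 / 2
Area = 43 * 3 / 2
Area = 129 / 2
Area = 129/2

129/2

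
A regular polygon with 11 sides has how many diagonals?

Each of the 11 vertices connects to 8 non-adjacent vertices via diagonals.
Total connections = 11 × 8 = 88, but each diagonal is counted twice.
Number of diagonals = 88 / 2 = 44.

44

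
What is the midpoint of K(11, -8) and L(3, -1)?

The midpoint is the point halfway along the segment.
Move half the horizontal distance: 11 + (3 - 11)/2 = 11 + -8/2 = 7
Move half the vertical distance: -8 + (-1 - -8)/2 = -8 + 7/2 = -9/2
Midpoint = (7, -9/2)

(7, -9/2)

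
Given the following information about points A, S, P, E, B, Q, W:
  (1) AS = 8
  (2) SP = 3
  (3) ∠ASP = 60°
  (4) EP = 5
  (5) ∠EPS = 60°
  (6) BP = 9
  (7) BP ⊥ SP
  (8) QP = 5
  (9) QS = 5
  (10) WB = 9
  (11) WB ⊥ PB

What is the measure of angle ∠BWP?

Step 1: By the law of cosines on triangle WBP: WP² = 9² + 9² − 2·9·9·cos(90°) = 162, so WP = 9·√2.
Step 2: By the inverse law of cosines on triangle BWP: cos(∠BWP) = (9² + (9·√2)² − 9²) / (2·9·9·√2) = 162/229.1 = 0.7071, so ∠BWP = 45°.

Therefore, the measure of angle ∠BWP = 45°.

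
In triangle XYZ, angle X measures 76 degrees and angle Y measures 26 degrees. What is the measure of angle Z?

Let angle Z = x. Then 76 + 26 + x = 180.
x = 180 - 102 = 78 degrees.

78 degrees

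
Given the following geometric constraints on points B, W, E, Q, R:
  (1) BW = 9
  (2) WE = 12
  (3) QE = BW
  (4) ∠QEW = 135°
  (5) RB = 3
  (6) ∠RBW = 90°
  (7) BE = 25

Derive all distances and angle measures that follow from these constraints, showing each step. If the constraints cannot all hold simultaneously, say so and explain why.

These constraints are not satisfiable: by the triangle inequality in triangle WBE, (1) BW = 9 and (2) WE = 12 force BE ≤ 9 + 12 = 21, but (7) says BE = 25. No planar figure meets all of them, so nothing further can be derived.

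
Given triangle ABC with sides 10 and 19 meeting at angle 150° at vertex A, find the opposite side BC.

Law of cosines: BC^2 = 10^2 + 19^2 - 2(10)(19)cos(150°) = 190*sqrt(3) + 461, so BC = sqrt(190*sqrt(3) + 461).

sqrt(190*sqrt(3) + 461)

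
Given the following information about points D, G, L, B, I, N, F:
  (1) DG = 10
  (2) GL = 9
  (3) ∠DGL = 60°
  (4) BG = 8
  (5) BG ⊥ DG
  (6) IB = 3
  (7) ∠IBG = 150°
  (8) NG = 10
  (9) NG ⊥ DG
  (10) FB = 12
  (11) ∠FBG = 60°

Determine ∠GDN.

Step 1: By the law of cosines on triangle DGN: DN² = 10² + 10² − 2·10·10·cos(90°) = 200, so DN = 10·√2.
Step 2: By the inverse law of cosines on triangle GDN: cos(∠GDN) = (10² + (10·√2)² − 10²) / (2·10·10·√2) = 200/282.84 = 0.7071, so ∠GDN = 45°.

Therefore, the measure of angle ∠GDN = 45°.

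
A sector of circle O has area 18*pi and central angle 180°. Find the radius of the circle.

r² = 360 × 18*pi / (π × 180) = 36, so r = 6.

6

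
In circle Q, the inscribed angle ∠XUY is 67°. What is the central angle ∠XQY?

Central angle = 2 × 67° = 134° (inscribed angle theorem).

134°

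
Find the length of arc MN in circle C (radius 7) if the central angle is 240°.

Arc length = 2π(7)(2/3) = 28*pi/3

28*pi/3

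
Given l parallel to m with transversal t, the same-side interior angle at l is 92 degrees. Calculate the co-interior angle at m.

Co-interior angles (same-side interior) formed by parallel lines and a transversal are supplementary (sum to 180 degrees).
The given angle is 92 degrees.
The co-interior angle = 180 - 92 = 88 degrees.

88 degrees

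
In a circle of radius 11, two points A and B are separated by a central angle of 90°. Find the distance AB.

Chord length = 2r sin(θ/2)
= 2 × 11 × sin(90°/2)
= 2 × 11 × sin(45°)
= 11*sqrt(2)

11*sqrt(2)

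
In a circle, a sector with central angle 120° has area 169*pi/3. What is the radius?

Sector area A = πr² × θ/360, so r² = 360A / (πθ).
r² = 360 × 169*pi/3 / (π × 120)
r² = 169
r = 13

13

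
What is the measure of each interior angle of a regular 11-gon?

Each interior angle of a regular n-gon is (n - 2) * 180 / n.
For n = 11: (11 - 2) * 180 / 11 = 1620/11 = 1620/11 degrees.

1620/11 degrees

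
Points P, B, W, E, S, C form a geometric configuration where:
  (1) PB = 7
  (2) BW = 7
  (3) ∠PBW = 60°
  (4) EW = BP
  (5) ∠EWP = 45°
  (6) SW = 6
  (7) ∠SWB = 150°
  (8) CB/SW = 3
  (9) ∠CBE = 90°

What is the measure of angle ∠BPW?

Step 1: By the law of cosines on triangle PBW: PW² = 7² + 7² − 2·7·7·cos(60°) = 49, so PW = 7.
Step 2: By the inverse law of cosines on triangle BPW: cos(∠BPW) = (7² + 7² − 7²) / (2·7·7) = 49/98 = 0.5, so ∠BPW = 60°.

Therefore, the measure of angle ∠BPW = 60°.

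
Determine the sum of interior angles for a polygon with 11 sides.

The sum of interior angles of an n-sided polygon is (n - 2) * 180.
For n = 11: (11 - 2) * 180 = 9 * 180 = 1620 degrees.

1620 degrees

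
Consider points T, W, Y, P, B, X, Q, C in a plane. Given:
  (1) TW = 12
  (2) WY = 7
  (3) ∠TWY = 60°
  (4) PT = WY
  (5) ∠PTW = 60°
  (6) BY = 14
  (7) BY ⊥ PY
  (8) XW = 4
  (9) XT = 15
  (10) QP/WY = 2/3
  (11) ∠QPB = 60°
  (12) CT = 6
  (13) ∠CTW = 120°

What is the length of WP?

From the given relations: PT = WY = 7.
Step 1: By the law of cosines on triangle WTP: WP² = 12² + 7² − 2·12·7·cos(60°) = 109, so WP = √109.

Therefore, the length of WP = √109.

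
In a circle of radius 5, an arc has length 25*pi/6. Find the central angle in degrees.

θ = 360 × 25*pi/6 / (2π × 5) = 150° (rearranging arc length formula).

150°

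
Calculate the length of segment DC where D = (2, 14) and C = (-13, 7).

The horizontal distance is |-13 - 2| = 15 and the vertical distance is |7 - 14| = 7.
By the Pythagorean theorem, d = sqrt(15^2 + 7^2) = sqrt(274).

sqrt(274)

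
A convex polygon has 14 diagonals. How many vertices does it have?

Using d = n(n - 3)/2, we solve 14 = n(n - 3)/2.
So n(n - 3) = 28.
Testing n = 7: 7 * 4 = 28 = 28. Correct.
The polygon has 7 sides.

7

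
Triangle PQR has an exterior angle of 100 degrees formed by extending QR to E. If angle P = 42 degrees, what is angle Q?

angle Q = 100 - 42 = 58 degrees (exterior angle theorem).

58 degrees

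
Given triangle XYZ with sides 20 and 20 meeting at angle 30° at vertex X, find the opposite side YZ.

By the law of cosines: YZ^2 = XY^2 + XZ^2 - 2*XY*XZ*cos(X)
YZ^2 = 20^2 + 20^2 - 2*20*20*cos(30°)
YZ^2 = 400 + 400 - 800*(sqrt(3)/2)
YZ^2 = 800 - 400*sqrt(3)
YZ = 20*sqrt(2 - sqrt(3))

20*sqrt(2 - sqrt(3))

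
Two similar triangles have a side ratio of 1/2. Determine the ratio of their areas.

The ratio of areas of similar triangles equals the square of the side ratio.
Side ratio = 1:2
Area ratio = (1/2)^2 = 1/4 = 1:4

1:4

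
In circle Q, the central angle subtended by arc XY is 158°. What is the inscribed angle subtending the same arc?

By the inscribed angle theorem, the inscribed angle is half the central angle.
Inscribed angle = 158° / 2 = 79°

79°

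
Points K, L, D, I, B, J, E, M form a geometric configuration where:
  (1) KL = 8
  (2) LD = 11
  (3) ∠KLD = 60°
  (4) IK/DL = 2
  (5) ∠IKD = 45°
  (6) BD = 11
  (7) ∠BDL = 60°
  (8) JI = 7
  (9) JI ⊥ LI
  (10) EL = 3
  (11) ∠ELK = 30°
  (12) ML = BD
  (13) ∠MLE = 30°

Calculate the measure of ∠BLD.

Step 1: By the law of cosines on triangle LDB: LB² = 11² + 11² − 2·11·11·cos(60°) = 121, so LB = 11.
Step 2: By the inverse law of cosines on triangle BLD: cos(∠BLD) = (11² + 11² − 11²) / (2·11·11) = 121/242 = 0.5, so ∠BLD = 60°.

Therefore, the measure of angle ∠BLD = 60°.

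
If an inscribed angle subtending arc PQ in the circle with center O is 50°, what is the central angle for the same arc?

The inscribed angle theorem states that a central angle is always twice any inscribed angle that subtends the same arc.
Since the inscribed angle is 50°, the central angle = 2 × 50° = 100°.

100°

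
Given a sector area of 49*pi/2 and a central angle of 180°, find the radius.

Sector area A = πr² × θ/360, so r² = 360A / (πθ).
r² = 360 × 49*pi/2 / (π × 180)
r² = 49
r = 7

7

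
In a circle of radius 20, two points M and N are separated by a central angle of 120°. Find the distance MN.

Chord = 2(20) sin(60°) = 20*sqrt(3)

20*sqrt(3)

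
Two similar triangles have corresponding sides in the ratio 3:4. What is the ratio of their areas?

Area scales with the square of linear dimensions. If every length is multiplied by 3/4, then the area is multiplied by (3/4)^2 = 9/16.
The area ratio is 9:16.

9:16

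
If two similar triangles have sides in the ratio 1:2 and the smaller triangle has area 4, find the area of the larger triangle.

For similar figures, the area ratio equals the square of the side ratio.
Side ratio (the smaller triangle to the larger triangle) = 1:2, so area ratio = 1^2:2^2 = 1:4.
If the area of the smaller triangle is 4, then the area of the larger triangle = 4 * (4/1) = 16.

16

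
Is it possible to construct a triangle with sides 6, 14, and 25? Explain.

The longest side is 25. The other two sides sum to 6 + 14 = 20.
Since 20 ≤ 25, the two shorter sides cannot reach around to close the triangle.

No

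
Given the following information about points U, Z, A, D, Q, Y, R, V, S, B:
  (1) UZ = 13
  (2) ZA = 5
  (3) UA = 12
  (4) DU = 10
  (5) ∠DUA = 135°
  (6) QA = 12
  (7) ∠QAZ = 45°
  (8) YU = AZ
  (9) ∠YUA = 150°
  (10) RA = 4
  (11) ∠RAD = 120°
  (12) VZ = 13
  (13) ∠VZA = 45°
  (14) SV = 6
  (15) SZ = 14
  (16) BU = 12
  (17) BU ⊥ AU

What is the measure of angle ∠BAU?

Step 1: By the law of cosines on triangle AUB: AB² = 12² + 12² − 2·12·12·cos(90°) = 288, so AB = 12·√2.
Step 2: By the inverse law of cosines on triangle BAU: cos(∠BAU) = ((12·√2)² + 12² − 12²) / (2·12·√2·12) = 288/407.29 = 0.7071, so ∠BAU = 45°.

Therefore, the measure of angle ∠BAU = 45°.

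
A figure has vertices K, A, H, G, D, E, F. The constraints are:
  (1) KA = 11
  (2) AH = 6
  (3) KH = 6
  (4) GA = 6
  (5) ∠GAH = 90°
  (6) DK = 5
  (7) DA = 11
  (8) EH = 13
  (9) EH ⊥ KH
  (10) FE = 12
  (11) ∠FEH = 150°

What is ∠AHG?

Step 1: By the law of cosines on triangle HAG: HG² = 6² + 6² − 2·6·6·cos(90°) = 72, so HG = 6·√2.
Step 2: By the inverse law of cosines on triangle AHG: cos(∠AHG) = (6² + (6·√2)² − 6²) / (2·6·6·√2) = 72/101.82 = 0.7071, so ∠AHG = 45°.

Therefore, the measure of angle ∠AHG = 45°.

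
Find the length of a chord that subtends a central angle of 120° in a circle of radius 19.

Drop a perpendicular from the center to the chord, bisecting both the chord and the central angle.
Each half-chord = r sin(θ/2) = 19 sin(60°).
The full chord = 2 × 19 × sin(60°) = 19*sqrt(3).

19*sqrt(3)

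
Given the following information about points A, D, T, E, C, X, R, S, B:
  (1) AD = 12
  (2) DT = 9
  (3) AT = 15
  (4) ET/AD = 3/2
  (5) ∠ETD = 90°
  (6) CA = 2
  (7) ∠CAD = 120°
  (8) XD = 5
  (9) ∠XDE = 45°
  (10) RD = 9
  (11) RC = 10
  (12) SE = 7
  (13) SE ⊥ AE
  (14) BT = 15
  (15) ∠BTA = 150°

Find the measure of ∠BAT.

Step 1: By the law of cosines on triangle ATB: AB² = 15² + 15² − 2·15·15·cos(150°) = 839.71, so AB ≈ 28.98.
Step 2: By the inverse law of cosines on triangle BAT: cos(∠BAT) = (28.98² + 15² − 15²) / (2·28.98·15) = 839.71/869.33 = 0.9659, so ∠BAT = 15°.

Therefore, the measure of angle ∠BAT = 15°.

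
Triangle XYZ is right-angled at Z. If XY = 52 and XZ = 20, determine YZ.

Rearranging the Pythagorean theorem to solve for the unknown leg:
leg^2 = hypotenuse^2 - known_leg^2 = 2704 - 400 = 2304
leg = sqrt(2304) = 48.

48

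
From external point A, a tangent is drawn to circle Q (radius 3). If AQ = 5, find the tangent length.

tangent = √(d² - r²) = √(5² - 3²) = √(25 - 9) = √16 = 4

4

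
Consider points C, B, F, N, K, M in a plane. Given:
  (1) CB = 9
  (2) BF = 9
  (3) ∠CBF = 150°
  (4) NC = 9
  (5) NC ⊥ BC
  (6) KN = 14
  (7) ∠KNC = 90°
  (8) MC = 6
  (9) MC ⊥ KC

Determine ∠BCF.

Step 1: By the law of cosines on triangle CBF: CF² = 9² + 9² − 2·9·9·cos(150°) = 302.3, so CF ≈ 17.39.
Step 2: By the inverse law of cosines on triangle BCF: cos(∠BCF) = (9² + 17.39² − 9²) / (2·9·17.39) = 302.3/312.96 = 0.9659, so ∠BCF = 15°.

Therefore, the measure of angle ∠BCF = 15°.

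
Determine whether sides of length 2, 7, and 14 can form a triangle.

Check the triangle inequality: 2 + 7 = 9 ≤ 14.
Since the sum of two sides does not exceed the third, no triangle can be formed.

No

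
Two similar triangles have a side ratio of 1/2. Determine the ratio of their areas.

The ratio of areas of similar triangles equals the square of the side ratio.
Side ratio = 1:2
Area ratio = (1/2)^2 = 1/4 = 1:4

1:4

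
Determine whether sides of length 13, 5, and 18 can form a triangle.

No.
The triangle inequality is violated: 13 + 5 = 18 ≤ 18.
These lengths cannot form a triangle.

No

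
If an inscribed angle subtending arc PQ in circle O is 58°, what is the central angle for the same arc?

Central angle = 2 × 58° = 116° (inscribed angle theorem).

116°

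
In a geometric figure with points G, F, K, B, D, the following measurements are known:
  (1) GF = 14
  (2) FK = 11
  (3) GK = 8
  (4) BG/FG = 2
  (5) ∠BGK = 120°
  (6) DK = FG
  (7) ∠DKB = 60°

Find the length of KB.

From the given relations: BG = 2·FG = 2·14 = 28.
Step 1: By the law of cosines on triangle KGB: KB² = 8² + 28² − 2·8·28·cos(120°) = 1072, so KB = 4·√67.

Therefore, the length of KB = 4·√67.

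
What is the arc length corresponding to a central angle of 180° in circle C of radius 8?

Arc length = 2π(8)(1/2) = 8*pi

8*pi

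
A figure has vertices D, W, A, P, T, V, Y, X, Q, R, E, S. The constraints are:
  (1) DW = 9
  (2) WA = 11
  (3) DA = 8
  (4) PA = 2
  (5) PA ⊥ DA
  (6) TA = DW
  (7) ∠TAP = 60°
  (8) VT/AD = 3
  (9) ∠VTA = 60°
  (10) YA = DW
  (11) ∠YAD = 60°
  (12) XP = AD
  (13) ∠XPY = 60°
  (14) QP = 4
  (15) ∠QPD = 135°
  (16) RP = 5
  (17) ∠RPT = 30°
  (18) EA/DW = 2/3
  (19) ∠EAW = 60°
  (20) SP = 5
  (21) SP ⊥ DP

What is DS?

Step 1: By the law of cosines on triangle DAP: DP² = 8² + 2² − 2·8·2·cos(90°) = 68, so DP = 2·√17.
Step 2: By the law of cosines on triangle DPS: DS² = (2·√17)² + 5² − 2·2·√17·5·cos(90°) = 93, so DS = √93.

Therefore, the length of DS = √93.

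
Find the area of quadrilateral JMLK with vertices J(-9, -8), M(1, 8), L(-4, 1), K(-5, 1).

The Shoelace formula works by pairing each vertex with the next (cycling back to the first).
For each pair, compute x_i*y_(i+1) - x_(i+1)*y_i:
  (-9*8 - 1*-8) = -64
  (1*1 - -4*8) = 33
  (-4*1 - -5*1) = 1
  (-5*-8 - -9*1) = 49
Taking half the absolute value of the total: Area = (1/2)(19) = 19/2.

19/2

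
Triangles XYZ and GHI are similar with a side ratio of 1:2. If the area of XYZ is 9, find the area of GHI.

The ratio of areas of similar triangles = (side ratio)^2.
Side ratio = 1:2, so area ratio = 1:4.
Area of GHI / Area of XYZ = 4/1
Area of GHI = 9 * 4/1 = 36

36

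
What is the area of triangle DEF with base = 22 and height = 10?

Area = (1/2) * base * height
Area = (1/2) * 22 * 10
Area = 110

110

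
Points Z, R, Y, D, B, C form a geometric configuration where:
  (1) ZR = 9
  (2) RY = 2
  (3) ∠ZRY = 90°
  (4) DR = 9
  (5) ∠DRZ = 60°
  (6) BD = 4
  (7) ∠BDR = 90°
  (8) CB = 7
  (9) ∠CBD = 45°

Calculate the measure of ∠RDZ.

Step 1: By the law of cosines on triangle DRZ: DZ² = 9² + 9² − 2·9·9·cos(60°) = 81, so DZ = 9.
Step 2: By the inverse law of cosines on triangle RDZ: cos(∠RDZ) = (9² + 9² − 9²) / (2·9·9) = 81/162 = 0.5, so ∠RDZ = 60°.

Therefore, the measure of angle ∠RDZ = 60°.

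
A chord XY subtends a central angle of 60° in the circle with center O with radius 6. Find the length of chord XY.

Chord = 2(6) sin(30°) = 6

6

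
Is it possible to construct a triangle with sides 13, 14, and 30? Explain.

No.
The triangle inequality is violated: 13 + 14 = 27 ≤ 30.
These lengths cannot form a triangle.

No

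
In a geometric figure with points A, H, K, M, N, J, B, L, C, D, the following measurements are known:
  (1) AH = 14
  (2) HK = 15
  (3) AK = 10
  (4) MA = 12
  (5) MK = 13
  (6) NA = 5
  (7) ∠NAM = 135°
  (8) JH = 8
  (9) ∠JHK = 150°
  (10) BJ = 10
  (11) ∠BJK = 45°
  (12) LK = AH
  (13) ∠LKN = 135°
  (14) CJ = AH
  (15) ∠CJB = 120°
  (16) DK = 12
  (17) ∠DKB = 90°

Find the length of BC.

From the given relations: CJ = AH = 14.
Step 1: By the law of cosines on triangle BJC: BC² = 10² + 14² − 2·10·14·cos(120°) = 436, so BC = 2·√109.

Therefore, the length of BC = 2·√109.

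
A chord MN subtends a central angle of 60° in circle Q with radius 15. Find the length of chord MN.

Chord = 2(15) sin(30°) = 15

15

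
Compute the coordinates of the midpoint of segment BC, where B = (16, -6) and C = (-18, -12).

The midpoint is the point halfway along the segment.
Move half the horizontal distance: 16 + (-18 - 16)/2 = 16 + -34/2 = -1
Move half the vertical distance: -6 + (-12 - -6)/2 = -6 + -6/2 = -9
Midpoint = (-1, -9)

(-1, -9)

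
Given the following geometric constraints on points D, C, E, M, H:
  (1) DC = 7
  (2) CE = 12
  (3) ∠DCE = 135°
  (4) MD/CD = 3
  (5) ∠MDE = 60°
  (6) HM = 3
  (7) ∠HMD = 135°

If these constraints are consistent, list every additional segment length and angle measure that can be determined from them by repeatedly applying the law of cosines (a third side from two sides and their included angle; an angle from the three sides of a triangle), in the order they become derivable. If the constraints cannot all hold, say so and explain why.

The constraints are consistent. Derivable facts, in order:
After 1 step:
- DE ≈ 17.66
- DH ≈ 23.22
After 2 steps:
- EM ≈ 19.54
- ∠CDE = 28.72°
- ∠CED = 16.28°
- ∠DHM = 39.76°
- ∠HDM = 5.24°
After 3 steps:
- ∠DEM = 68.52°
- ∠DME = 51.48°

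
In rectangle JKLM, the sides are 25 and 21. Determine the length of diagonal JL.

d = sqrt(25^2 + 21^2) = sqrt(1066)

sqrt(1066)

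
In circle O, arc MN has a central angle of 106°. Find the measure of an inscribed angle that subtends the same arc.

An inscribed angle intercepts an arc from a point on the circle, while the central angle intercepts the same arc from the center.
The inscribed angle is always half the central angle: 106° / 2 = 53°.

53°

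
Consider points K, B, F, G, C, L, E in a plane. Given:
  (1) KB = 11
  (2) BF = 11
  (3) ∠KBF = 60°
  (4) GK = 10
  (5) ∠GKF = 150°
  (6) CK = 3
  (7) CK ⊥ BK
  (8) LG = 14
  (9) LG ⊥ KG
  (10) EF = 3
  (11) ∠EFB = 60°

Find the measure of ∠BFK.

Step 1: By the law of cosines on triangle FBK: FK² = 11² + 11² − 2·11·11·cos(60°) = 121, so FK = 11.
Step 2: By the inverse law of cosines on triangle BFK: cos(∠BFK) = (11² + 11² − 11²) / (2·11·11) = 121/242 = 0.5, so ∠BFK = 60°.

Therefore, the measure of angle ∠BFK = 60°.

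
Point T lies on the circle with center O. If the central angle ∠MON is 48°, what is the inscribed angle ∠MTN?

An inscribed angle intercepts an arc from a point on the circle, while the central angle intercepts the same arc from the center.
The inscribed angle is always half the central angle: 48° / 2 = 24°.

24°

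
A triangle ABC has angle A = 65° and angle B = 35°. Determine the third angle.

By the triangle angle sum property, the three interior angles of any triangle add up to 180°.
We know angle A = 65° and angle B = 35°, so their sum is 100°.
Therefore angle C = 180° - 100° = 80°.

80 degrees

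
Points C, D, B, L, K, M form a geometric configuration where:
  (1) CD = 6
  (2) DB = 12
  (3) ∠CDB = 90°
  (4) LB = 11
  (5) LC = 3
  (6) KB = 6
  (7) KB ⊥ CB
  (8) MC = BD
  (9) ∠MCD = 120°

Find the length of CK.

Step 1: By the law of cosines on triangle BDC: BC² = 12² + 6² − 2·12·6·cos(90°) = 180, so BC = 6·√5.
Step 2: By the law of cosines on triangle CBK: CK² = (6·√5)² + 6² − 2·6·√5·6·cos(90°) = 216, so CK = 6·√6.

Therefore, the length of CK = 6·√6.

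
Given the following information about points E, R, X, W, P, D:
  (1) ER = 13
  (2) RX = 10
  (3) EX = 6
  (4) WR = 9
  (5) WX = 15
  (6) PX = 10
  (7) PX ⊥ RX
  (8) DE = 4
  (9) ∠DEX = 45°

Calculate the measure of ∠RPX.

Step 1: By the law of cosines on triangle PXR: PR² = 10² + 10² − 2·10·10·cos(90°) = 200, so PR = 10·√2.
Step 2: By the inverse law of cosines on triangle RPX: cos(∠RPX) = ((10·√2)² + 10² − 10²) / (2·10·√2·10) = 200/282.84 = 0.7071, so ∠RPX = 45°.

Therefore, the measure of angle ∠RPX = 45°.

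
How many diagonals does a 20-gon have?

Each of the 20 vertices connects to 17 non-adjacent vertices via diagonals.
Total connections = 20 × 17 = 340, but each diagonal is counted twice.
Number of diagonals = 340 / 2 = 170.

170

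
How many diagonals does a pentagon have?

Each of the 5 vertices connects to 2 non-adjacent vertices via diagonals.
Total connections = 5 × 2 = 10, but each diagonal is counted twice.
Number of diagonals = 10 / 2 = 5.

5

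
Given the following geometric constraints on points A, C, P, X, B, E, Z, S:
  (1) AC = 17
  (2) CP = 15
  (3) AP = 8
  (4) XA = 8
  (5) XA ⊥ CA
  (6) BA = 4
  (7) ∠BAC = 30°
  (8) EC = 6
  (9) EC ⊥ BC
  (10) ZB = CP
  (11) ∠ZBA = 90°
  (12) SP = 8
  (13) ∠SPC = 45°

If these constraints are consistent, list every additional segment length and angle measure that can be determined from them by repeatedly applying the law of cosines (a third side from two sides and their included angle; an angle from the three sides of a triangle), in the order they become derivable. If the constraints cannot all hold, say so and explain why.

The constraints are consistent. Derivable facts, in order:
After 1 step:
- AZ ≈ 15.52
- CB ≈ 13.68
- CS ≈ 10.92
- CX ≈ 18.79
- ∠ACP = 28.07°
- ∠APC = 90°
- ∠CAP = 61.93°
After 2 steps:
- BE ≈ 14.94
- ∠ABC = 141.6°
- ∠ACB = 8.4°
- ∠ACX = 25.2°
- ∠AXC = 64.8°
- ∠AZB = 14.93°
- ∠BAZ = 75.07°
- ∠CSP = 103.81°
- ∠PCS = 31.19°
After 3 steps:
- ∠BEC = 66.32°
- ∠CBE = 23.68°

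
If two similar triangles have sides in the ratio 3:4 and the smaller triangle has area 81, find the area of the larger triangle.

For similar figures, the area ratio equals the square of the side ratio.
Side ratio (the smaller triangle to the larger triangle) = 3:4, so area ratio = 3^2:4^2 = 9:16.
If the area of the smaller triangle is 81, then the area of the larger triangle = 81 * (16/9) = 144.

144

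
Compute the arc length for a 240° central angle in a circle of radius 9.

The full circumference is 2πr = 2π(9) = 18*pi.
The arc spans 240° out of 360°, which is a fraction of 2/3.
Arc length = 18*pi × 2/3 = 12*pi.

12*pi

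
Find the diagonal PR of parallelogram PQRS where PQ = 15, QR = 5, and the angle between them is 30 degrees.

The diagonal of a parallelogram can be found by treating two adjacent sides and the diagonal as a triangle.
Applying the law of cosines with sides 15, 5 and included angle 30°:
d^2 = 225 + 25 - 150*cos(30°) = 250 - 75*sqrt(3)
d = 5*sqrt(10 - 3*sqrt(3))

5*sqrt(10 - 3*sqrt(3))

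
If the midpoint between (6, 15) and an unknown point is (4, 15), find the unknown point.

Using the midpoint formula: M = ((x1 + x2)/2, (y1 + y2)/2)
We know M = (4, 15) and B = (6, 15)
For x: 4 = (6 + x2)/2, so x2 = 2*4 - 6 = 2
For y: 15 = (15 + y2)/2, so y2 = 2*15 - 15 = 15
D = (2, 15)

(2, 15)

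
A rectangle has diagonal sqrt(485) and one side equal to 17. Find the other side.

The diagonal of a rectangle forms a right triangle with the two sides.
Rearranging the Pythagorean theorem: missing side = sqrt(d^2 - known^2).
= sqrt(485 - 289) = sqrt(196) = 14.

14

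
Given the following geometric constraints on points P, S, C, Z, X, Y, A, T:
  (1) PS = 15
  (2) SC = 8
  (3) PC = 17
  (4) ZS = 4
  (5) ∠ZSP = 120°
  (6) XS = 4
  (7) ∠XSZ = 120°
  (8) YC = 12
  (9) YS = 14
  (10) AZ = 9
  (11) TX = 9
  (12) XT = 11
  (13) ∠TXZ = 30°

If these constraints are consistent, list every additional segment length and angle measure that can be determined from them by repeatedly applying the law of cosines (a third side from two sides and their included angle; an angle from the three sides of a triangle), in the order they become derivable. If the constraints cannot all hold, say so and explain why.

These constraints are not satisfiable: (11) TX = 9 and (12) XT = 11 assign two different lengths to the same segment. No planar figure meets all of them, so nothing further can be derived.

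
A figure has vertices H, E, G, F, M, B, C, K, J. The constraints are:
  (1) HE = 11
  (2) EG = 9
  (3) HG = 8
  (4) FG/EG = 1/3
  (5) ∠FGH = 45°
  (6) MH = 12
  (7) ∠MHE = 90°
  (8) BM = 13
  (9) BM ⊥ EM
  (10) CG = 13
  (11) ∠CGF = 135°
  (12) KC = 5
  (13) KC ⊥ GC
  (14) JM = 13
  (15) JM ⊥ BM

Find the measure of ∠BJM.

Step 1: By the law of cosines on triangle JMB: JB² = 13² + 13² − 2·13·13·cos(90°) = 338, so JB = 13·√2.
Step 2: By the inverse law of cosines on triangle BJM: cos(∠BJM) = ((13·√2)² + 13² − 13²) / (2·13·√2·13) = 338/478 = 0.7071, so ∠BJM = 45°.

Therefore, the measure of angle ∠BJM = 45°.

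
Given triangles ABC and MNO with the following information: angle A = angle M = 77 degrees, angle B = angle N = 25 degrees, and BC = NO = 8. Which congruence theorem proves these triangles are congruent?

The given information provides:
angle A = angle M = 77 degrees, angle B = angle N = 25 degrees, and BC = NO = 8
This matches the AAS congruence theorem.
Two pairs of corresponding angles and a non-included side are equal (Angle-Angle-Side).

AAS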